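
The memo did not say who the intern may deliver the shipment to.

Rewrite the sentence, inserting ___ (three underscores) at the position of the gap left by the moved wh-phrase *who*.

Underlying clause: The intern may deliver the shipment to who.
'who' functions as the object of the preposition 'to' (recipient of 'deliver'). The gap is right after 'to'.

The memo did not say who the intern may deliver the shipment to ___.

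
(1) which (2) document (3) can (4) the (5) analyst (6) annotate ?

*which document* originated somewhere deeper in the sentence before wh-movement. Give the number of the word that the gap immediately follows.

6

In situ: The analyst can annotate which document.
'which document' is the direct object of 'annotate'. Wh-movement fronts it, leaving a gap right after 'annotate':
Which document can the analyst annotate ___?
'annotate' is word 6.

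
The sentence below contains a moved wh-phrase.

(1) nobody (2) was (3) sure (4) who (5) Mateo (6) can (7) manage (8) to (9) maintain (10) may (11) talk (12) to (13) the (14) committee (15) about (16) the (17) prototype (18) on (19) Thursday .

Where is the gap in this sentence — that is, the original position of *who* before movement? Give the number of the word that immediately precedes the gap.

In situ: Mateo can manage to maintain who may talk to the committee about the prototype on Thursday.
The filler 'who' is interpreted as the subject of the clause embedded under 'maintain'. Wh-movement fronts it, leaving a gap right after 'maintain':
Nobody was sure who Mateo can manage to maintain ___ may talk to the committee about the prototype on Thursday.
'maintain' is word 9.

9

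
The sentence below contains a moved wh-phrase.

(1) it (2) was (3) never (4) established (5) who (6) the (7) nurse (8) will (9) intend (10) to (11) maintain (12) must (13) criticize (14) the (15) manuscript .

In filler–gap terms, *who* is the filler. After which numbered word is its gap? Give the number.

In situ: The nurse will intend to maintain who must criticize the manuscript.
'who' is the subject of the clause embedded under 'maintain'. Fronting leaves a gap immediately after 'maintain':
It was never established who the nurse will intend to maintain ___ must criticize the manuscript.
'maintain' is word 11.

11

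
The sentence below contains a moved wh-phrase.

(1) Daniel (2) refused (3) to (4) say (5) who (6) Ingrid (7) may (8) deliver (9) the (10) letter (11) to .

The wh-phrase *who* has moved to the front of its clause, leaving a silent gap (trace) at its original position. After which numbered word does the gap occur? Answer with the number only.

Underlying clause: Ingrid may deliver the letter to who.
The filler 'who' is interpreted as the object of the preposition 'to' (recipient of 'deliver'). Wh-movement fronts it, leaving a gap right after 'to':
Daniel refused to say who Ingrid may deliver the letter to ___.
'to' is word 11.

11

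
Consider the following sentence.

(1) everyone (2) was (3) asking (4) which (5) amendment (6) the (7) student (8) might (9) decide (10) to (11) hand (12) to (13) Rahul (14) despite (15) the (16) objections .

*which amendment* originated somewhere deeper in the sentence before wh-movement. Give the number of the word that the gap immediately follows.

Before movement: The student might decide to hand which amendment to Rahul despite the objections.
'which amendment' is the direct object of 'hand'. Wh-movement fronts it, leaving a gap right after 'hand':
Everyone was asking which amendment the student might decide to hand ___ to Rahul despite the objections.
'hand' is word 11.

11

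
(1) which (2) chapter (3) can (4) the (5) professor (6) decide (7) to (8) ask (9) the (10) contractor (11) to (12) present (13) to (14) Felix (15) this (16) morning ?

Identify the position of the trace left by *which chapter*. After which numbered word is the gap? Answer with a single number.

Before movement: The professor can decide to ask the contractor to present which chapter to Felix this morning.
'which chapter' functions as the direct object of 'present'. Wh-movement fronts it, leaving a gap right after 'present':
Which chapter can the professor decide to ask the contractor to present ___ to Felix this morning?
'present' is word 12.

12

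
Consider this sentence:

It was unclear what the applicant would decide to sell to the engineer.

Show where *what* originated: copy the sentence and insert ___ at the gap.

It was unclear what the applicant would decide to sell ___ to the engineer.

In situ: The applicant would decide to sell what to the engineer.
'what' is the direct object of 'sell'. The gap is right after 'sell'.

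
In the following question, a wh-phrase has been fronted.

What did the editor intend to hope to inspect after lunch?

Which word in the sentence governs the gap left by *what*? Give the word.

inspect

In situ: The editor did intend to hope to inspect what after lunch.
The filler 'what' is interpreted as the direct object of 'inspect'. It moves to the left edge, and the trace sits right after 'inspect':
What did the editor intend to hope to inspect ___ after lunch?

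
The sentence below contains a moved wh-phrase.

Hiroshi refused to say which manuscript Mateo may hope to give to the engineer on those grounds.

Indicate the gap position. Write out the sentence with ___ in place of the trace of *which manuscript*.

Before movement: Mateo may hope to give which manuscript to the engineer on those grounds.
'which manuscript' functions as the direct object of 'give'. The gap is right after 'give'.

Hiroshi refused to say which manuscript Mateo may hope to give ___ to the engineer on those grounds.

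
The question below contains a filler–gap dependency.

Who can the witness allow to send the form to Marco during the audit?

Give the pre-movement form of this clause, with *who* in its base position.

The witness can allow who to send the form to Marco during the audit.

'who' functions as the direct object of 'allow'. Wh-movement fronts it, leaving a gap right after 'allow':
Who can the witness allow ___ to send the form to Marco during the audit?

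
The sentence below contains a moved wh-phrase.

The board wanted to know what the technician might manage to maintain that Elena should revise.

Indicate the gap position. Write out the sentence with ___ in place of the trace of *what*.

In situ: The technician might manage to maintain that Elena should revise what.
'what' functions as the direct object of 'revise'. The gap is right after 'revise'.

The board wanted to know what the technician might manage to maintain that Elena should revise ___.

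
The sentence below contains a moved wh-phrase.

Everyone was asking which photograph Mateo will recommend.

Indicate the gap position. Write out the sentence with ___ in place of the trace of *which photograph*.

In situ: Mateo will recommend which photograph.
'which photograph' is the direct object of 'recommend'. The gap is right after 'recommend'.

Everyone was asking which photograph Mateo will recommend ___.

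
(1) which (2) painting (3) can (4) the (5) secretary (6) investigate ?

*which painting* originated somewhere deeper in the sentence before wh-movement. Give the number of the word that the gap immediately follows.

6

Before movement: The secretary can investigate which painting.
The filler 'which painting' is interpreted as the direct object of 'investigate'. It moves to the left edge, and the trace sits right after 'investigate':
Which painting can the secretary investigate ___?
'investigate' is word 6.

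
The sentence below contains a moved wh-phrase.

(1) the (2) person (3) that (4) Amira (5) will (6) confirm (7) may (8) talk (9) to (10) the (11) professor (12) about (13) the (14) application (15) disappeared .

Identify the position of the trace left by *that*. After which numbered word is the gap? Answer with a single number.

6

The filler 'that' is interpreted as the subject of the clause embedded under 'confirm'. It moves to the left edge, and the trace sits right after 'confirm':
The person that Amira will confirm ___ may talk to the professor about the application disappeared.
'confirm' is word 6.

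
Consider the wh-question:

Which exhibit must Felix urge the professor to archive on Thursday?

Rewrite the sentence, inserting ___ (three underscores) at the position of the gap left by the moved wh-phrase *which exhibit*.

Pre-movement form: Felix must urge the professor to archive which exhibit on Thursday.
'which exhibit' functions as the direct object of 'archive'. The gap is right after 'archive'.

Which exhibit must Felix urge the professor to archive ___ on Thursday?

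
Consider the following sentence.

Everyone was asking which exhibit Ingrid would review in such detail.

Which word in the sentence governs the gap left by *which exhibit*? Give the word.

review

Pre-movement form: Ingrid would review which exhibit in such detail.
'which exhibit' functions as the direct object of 'review'. It moves to the left edge, and the trace sits right after 'review':
Everyone was asking which exhibit Ingrid would review ___ in such detail.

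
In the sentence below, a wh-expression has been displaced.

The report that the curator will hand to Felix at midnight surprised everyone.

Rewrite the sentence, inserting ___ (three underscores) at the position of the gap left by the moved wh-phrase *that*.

'that' is the direct object of 'hand'. The gap is right after 'hand'.

The report that the curator will hand ___ to Felix at midnight surprised everyone.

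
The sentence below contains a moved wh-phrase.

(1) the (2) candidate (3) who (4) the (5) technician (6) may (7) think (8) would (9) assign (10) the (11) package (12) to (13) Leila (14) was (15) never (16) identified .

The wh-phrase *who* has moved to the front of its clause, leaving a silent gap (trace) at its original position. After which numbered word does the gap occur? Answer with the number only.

7

The filler 'who' is interpreted as the subject of the clause embedded under 'think'. Wh-movement fronts it, leaving a gap right after 'think':
The candidate who the technician may think ___ would assign the package to Leila was never identified.
'think' is word 7.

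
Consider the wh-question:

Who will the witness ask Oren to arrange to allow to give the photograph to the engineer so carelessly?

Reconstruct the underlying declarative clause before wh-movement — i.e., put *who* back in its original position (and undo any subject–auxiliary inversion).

The witness will ask Oren to arrange to allow who to give the photograph to the engineer so carelessly.

'who' is the direct object of 'allow'. Wh-movement fronts it, leaving a gap right after 'allow':
Who will the witness ask Oren to arrange to allow ___ to give the photograph to the engineer so carelessly?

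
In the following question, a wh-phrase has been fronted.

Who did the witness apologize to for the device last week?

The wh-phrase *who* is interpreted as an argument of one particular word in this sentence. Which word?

to

Pre-movement form: The witness did apologize to who for the device last week.
The filler 'who' is interpreted as the object of the preposition 'to'. Fronting leaves a gap immediately after 'to':
Who did the witness apologize to ___ for the device last week?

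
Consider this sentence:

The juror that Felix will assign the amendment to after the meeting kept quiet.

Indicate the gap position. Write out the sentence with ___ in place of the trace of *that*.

The juror that Felix will assign the amendment to ___ after the meeting kept quiet.

'that' is the object of the preposition 'to' (recipient of 'assign'). The gap is right after 'to'.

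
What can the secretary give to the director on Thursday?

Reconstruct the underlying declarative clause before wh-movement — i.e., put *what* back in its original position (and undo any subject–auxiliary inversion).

'what' functions as the direct object of 'give'. It moves to the left edge, and the trace sits right after 'give':
What can the secretary give ___ to the director on Thursday?

The secretary can give what to the director on Thursday.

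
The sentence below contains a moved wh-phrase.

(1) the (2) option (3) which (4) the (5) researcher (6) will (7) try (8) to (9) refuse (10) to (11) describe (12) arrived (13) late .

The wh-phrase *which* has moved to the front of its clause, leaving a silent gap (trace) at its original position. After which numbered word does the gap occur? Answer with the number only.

11

'which' functions as the direct object of 'describe'. It moves to the left edge, and the trace sits right after 'describe':
The option which the researcher will try to refuse to describe ___ arrived late.
'describe' is word 11.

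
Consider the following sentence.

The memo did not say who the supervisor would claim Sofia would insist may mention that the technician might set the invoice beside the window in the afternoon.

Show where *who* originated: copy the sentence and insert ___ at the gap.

Underlying clause: The supervisor would claim Sofia would insist who may mention that the technician might set the invoice beside the window in the afternoon.
'who' is the subject of the clause embedded under 'insist'. The gap is right after 'insist'.

The memo did not say who the supervisor would claim Sofia would insist ___ may mention that the technician might set the invoice beside the window in the afternoon.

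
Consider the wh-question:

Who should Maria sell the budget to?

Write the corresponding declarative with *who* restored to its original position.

Maria should sell the budget to who.

'who' is the object of the preposition 'to' (recipient of 'sell'). Fronting leaves a gap immediately after 'to':
Who should Maria sell the budget to ___?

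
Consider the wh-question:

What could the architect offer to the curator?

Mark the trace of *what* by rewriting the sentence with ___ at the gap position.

Pre-movement form: The architect could offer what to the curator.
'what' functions as the direct object of 'offer'. The gap is right after 'offer'.

What could the architect offer ___ to the curator?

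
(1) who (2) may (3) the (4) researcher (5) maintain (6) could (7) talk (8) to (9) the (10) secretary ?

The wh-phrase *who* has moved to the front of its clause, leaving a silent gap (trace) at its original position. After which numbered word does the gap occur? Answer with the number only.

Pre-movement form: The researcher may maintain who could talk to the secretary.
'who' functions as the subject of the clause embedded under 'maintain'. It moves to the left edge, and the trace sits right after 'maintain':
Who may the researcher maintain ___ could talk to the secretary?
'maintain' is word 5.

5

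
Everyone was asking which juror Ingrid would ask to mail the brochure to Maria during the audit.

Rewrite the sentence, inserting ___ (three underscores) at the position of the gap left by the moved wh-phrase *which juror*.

In situ: Ingrid would ask which juror to mail the brochure to Maria during the audit.
The filler 'which juror' is interpreted as the direct object of 'ask'. The gap is right after 'ask'.

Everyone was asking which juror Ingrid would ask ___ to mail the brochure to Maria during the audit.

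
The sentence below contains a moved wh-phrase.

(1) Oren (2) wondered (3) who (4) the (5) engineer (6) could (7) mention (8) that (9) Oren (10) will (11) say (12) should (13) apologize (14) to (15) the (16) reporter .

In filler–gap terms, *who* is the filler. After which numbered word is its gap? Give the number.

In situ: The engineer could mention that Oren will say who should apologize to the reporter.
'who' functions as the subject of the clause embedded under 'say'. It moves to the left edge, and the trace sits right after 'say':
Oren wondered who the engineer could mention that Oren will say ___ should apologize to the reporter.
'say' is word 11.

11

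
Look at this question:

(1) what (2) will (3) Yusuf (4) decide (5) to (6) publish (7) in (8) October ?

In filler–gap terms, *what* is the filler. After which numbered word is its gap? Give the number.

In situ: Yusuf will decide to publish what in October.
'what' is the direct object of 'publish'. It moves to the left edge, and the trace sits right after 'publish':
What will Yusuf decide to publish ___ in October?
'publish' is word 6.

6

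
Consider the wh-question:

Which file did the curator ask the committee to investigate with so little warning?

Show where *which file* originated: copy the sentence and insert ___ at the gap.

Pre-movement form: The curator did ask the committee to investigate which file with so little warning.
'which file' is the direct object of 'investigate'. The gap is right after 'investigate'.

Which file did the curator ask the committee to investigate ___ with so little warning?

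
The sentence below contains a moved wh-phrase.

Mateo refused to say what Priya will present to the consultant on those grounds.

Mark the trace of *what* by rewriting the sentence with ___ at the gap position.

In situ: Priya will present what to the consultant on those grounds.
The filler 'what' is interpreted as the direct object of 'present'. The gap is right after 'present'.

Mateo refused to say what Priya will present ___ to the consultant on those grounds.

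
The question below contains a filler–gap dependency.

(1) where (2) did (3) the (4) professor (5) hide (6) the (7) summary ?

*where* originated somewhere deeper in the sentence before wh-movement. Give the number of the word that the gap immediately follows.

Underlying clause: The professor did hide the summary where.
The filler 'where' is interpreted as the locative complement of 'hide'. Wh-movement fronts it, leaving a gap right after 'summary':
Where did the professor hide the summary ___?
'summary' is word 7.

7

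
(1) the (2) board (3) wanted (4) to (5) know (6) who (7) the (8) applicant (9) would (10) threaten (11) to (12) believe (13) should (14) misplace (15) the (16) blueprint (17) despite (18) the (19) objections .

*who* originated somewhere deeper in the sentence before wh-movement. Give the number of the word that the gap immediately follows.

12

Pre-movement form: The applicant would threaten to believe who should misplace the blueprint despite the objections.
The filler 'who' is interpreted as the subject of the clause embedded under 'believe'. It moves to the left edge, and the trace sits right after 'believe':
The board wanted to know who the applicant would threaten to believe ___ should misplace the blueprint despite the objections.
'believe' is word 12.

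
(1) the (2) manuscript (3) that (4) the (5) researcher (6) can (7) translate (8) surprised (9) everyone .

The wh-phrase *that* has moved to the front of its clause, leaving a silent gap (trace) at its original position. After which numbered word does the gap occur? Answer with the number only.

7

'that' is the direct object of 'translate'. Wh-movement fronts it, leaving a gap right after 'translate':
The manuscript that the researcher can translate ___ surprised everyone.
'translate' is word 7.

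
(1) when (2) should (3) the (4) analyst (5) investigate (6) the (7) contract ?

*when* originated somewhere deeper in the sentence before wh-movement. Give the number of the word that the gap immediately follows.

Before movement: The analyst should investigate the contract when.
'when' is the temporal adjunct. Fronting leaves a gap immediately after 'contract':
When should the analyst investigate the contract ___?
'contract' is word 7.

7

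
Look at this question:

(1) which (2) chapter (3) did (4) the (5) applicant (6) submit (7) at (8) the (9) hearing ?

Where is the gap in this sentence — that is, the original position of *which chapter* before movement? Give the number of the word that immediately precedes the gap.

6

Underlying clause: The applicant did submit which chapter at the hearing.
'which chapter' functions as the direct object of 'submit'. It moves to the left edge, and the trace sits right after 'submit':
Which chapter did the applicant submit ___ at the hearing?
'submit' is word 6.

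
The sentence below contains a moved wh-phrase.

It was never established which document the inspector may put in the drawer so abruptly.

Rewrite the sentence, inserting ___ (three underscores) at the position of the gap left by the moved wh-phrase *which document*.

It was never established which document the inspector may put ___ in the drawer so abruptly.

Before movement: The inspector may put which document in the drawer so abruptly.
'which document' functions as the direct object of 'put'. The gap is right after 'put'.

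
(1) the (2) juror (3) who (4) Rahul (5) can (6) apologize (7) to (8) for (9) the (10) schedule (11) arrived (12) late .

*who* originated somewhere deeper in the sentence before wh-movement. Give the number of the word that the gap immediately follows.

7

'who' is the object of the preposition 'to'. Fronting leaves a gap immediately after 'to':
The juror who Rahul can apologize to ___ for the schedule arrived late.
'to' is word 7.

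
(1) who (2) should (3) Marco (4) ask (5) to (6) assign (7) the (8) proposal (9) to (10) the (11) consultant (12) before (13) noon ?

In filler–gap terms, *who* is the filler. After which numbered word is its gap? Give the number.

In situ: Marco should ask who to assign the proposal to the consultant before noon.
'who' functions as the direct object of 'ask'. Fronting leaves a gap immediately after 'ask':
Who should Marco ask ___ to assign the proposal to the consultant before noon?
'ask' is word 4.

4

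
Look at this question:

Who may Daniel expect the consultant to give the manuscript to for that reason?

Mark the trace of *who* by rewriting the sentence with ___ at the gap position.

Who may Daniel expect the consultant to give the manuscript to ___ for that reason?

Before movement: Daniel may expect the consultant to give the manuscript to who for that reason.
The filler 'who' is interpreted as the object of the preposition 'to' (recipient of 'give'). The gap is right after 'to'.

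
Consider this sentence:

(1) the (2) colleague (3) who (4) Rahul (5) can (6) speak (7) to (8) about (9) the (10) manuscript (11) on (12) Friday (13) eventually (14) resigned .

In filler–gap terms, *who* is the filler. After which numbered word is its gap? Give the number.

7

The filler 'who' is interpreted as the object of the preposition 'to'. Wh-movement fronts it, leaving a gap right after 'to':
The colleague who Rahul can speak to ___ about the manuscript on Friday eventually resigned.
'to' is word 7.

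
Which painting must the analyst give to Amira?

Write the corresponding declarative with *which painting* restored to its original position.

'which painting' is the direct object of 'give'. Fronting leaves a gap immediately after 'give':
Which painting must the analyst give ___ to Amira?

The analyst must give which painting to Amira.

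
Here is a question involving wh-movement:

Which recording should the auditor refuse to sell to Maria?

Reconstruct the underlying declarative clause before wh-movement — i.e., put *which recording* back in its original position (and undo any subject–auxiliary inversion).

'which recording' is the direct object of 'sell'. It moves to the left edge, and the trace sits right after 'sell':
Which recording should the auditor refuse to sell ___ to Maria?

The auditor should refuse to sell which recording to Maria.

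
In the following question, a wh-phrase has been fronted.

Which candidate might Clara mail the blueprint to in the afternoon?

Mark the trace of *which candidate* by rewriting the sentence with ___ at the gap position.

Which candidate might Clara mail the blueprint to ___ in the afternoon?

In situ: Clara might mail the blueprint to which candidate in the afternoon.
'which candidate' functions as the object of the preposition 'to' (recipient of 'mail'). The gap is right after 'to'.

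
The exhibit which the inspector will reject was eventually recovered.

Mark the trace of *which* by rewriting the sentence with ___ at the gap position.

'which' is the direct object of 'reject'. The gap is right after 'reject'.

The exhibit which the inspector will reject ___ was eventually recovered.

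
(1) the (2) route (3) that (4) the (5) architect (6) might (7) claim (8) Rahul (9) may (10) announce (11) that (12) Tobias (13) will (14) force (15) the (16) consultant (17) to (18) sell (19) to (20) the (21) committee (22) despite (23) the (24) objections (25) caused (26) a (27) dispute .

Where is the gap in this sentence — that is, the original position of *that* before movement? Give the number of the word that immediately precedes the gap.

18

The filler 'that' is interpreted as the direct object of 'sell'. Fronting leaves a gap immediately after 'sell':
The route that the architect might claim Rahul may announce that Tobias will force the consultant to sell ___ to the committee despite the objections caused a dispute.
'sell' is word 18.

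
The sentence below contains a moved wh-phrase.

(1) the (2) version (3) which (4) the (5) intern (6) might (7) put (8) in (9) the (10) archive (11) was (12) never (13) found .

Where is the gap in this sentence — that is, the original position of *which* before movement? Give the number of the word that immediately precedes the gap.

'which' is the direct object of 'put'. It moves to the left edge, and the trace sits right after 'put':
The version which the intern might put ___ in the archive was never found.
'put' is word 7.

7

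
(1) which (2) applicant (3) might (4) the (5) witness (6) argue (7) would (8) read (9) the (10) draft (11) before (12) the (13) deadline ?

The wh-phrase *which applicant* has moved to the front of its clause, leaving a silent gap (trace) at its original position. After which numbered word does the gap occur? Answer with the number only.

Underlying clause: The witness might argue which applicant would read the draft before the deadline.
'which applicant' is the subject of the clause embedded under 'argue'. Wh-movement fronts it, leaving a gap right after 'argue':
Which applicant might the witness argue ___ would read the draft before the deadline?
'argue' is word 6.

6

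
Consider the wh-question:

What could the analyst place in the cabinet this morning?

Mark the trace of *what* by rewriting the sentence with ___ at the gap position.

What could the analyst place ___ in the cabinet this morning?

In situ: The analyst could place what in the cabinet this morning.
'what' functions as the direct object of 'place'. The gap is right after 'place'.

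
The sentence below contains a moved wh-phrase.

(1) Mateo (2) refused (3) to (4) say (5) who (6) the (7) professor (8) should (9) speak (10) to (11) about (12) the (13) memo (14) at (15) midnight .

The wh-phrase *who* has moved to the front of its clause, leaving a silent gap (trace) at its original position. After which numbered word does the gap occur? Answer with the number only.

10

Pre-movement form: The professor should speak to who about the memo at midnight.
'who' is the object of the preposition 'to'. Wh-movement fronts it, leaving a gap right after 'to':
Mateo refused to say who the professor should speak to ___ about the memo at midnight.
'to' is word 10.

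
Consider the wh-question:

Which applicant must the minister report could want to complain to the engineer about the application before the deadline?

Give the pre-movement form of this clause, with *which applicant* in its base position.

'which applicant' functions as the subject of the clause embedded under 'report'. Wh-movement fronts it, leaving a gap right after 'report':
Which applicant must the minister report ___ could want to complain to the engineer about the application before the deadline?

The minister must report which applicant could want to complain to the engineer about the application before the deadline.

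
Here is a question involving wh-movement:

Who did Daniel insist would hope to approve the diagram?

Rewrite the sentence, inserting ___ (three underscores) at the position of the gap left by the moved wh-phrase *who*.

Who did Daniel insist ___ would hope to approve the diagram?

Before movement: Daniel did insist who would hope to approve the diagram.
'who' functions as the subject of the clause embedded under 'insist'. The gap is right after 'insist'.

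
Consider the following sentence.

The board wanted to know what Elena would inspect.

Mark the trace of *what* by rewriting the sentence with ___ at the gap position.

In situ: Elena would inspect what.
The filler 'what' is interpreted as the direct object of 'inspect'. The gap is right after 'inspect'.

The board wanted to know what Elena would inspect ___.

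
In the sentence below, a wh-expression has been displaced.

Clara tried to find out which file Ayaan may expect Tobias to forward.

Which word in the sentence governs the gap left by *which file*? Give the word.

forward

Before movement: Ayaan may expect Tobias to forward which file.
The filler 'which file' is interpreted as the direct object of 'forward'. It moves to the left edge, and the trace sits right after 'forward':
Clara tried to find out which file Ayaan may expect Tobias to forward ___.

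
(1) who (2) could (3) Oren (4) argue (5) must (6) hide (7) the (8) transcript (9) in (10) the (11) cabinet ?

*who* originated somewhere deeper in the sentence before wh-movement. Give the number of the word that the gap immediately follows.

In situ: Oren could argue who must hide the transcript in the cabinet.
'who' is the subject of the clause embedded under 'argue'. It moves to the left edge, and the trace sits right after 'argue':
Who could Oren argue ___ must hide the transcript in the cabinet?
'argue' is word 4.

4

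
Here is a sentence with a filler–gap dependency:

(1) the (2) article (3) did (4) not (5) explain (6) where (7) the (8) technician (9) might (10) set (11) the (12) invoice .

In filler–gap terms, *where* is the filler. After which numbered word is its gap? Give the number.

12

In situ: The technician might set the invoice where.
'where' is the locative complement of 'set'. Fronting leaves a gap immediately after 'invoice':
The article did not explain where the technician might set the invoice ___.
'invoice' is word 12.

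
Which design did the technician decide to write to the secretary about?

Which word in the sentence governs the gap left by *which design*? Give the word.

Underlying clause: The technician did decide to write to the secretary about which design.
'which design' is the object of the preposition 'about'. Fronting leaves a gap immediately after 'about':
Which design did the technician decide to write to the secretary about ___?

about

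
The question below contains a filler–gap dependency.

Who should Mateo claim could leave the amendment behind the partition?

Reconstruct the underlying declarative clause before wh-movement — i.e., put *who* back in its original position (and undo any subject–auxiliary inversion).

Mateo should claim who could leave the amendment behind the partition.

'who' is the subject of the clause embedded under 'claim'. It moves to the left edge, and the trace sits right after 'claim':
Who should Mateo claim ___ could leave the amendment behind the partition?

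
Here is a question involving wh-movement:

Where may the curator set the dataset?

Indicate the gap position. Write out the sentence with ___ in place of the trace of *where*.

Pre-movement form: The curator may set the dataset where.
'where' is the locative complement of 'set'. The gap is right after 'dataset'.

Where may the curator set the dataset ___?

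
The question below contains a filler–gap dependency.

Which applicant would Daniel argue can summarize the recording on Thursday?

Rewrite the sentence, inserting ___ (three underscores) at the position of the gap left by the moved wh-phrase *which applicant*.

Pre-movement form: Daniel would argue which applicant can summarize the recording on Thursday.
'which applicant' functions as the subject of the clause embedded under 'argue'. The gap is right after 'argue'.

Which applicant would Daniel argue ___ can summarize the recording on Thursday?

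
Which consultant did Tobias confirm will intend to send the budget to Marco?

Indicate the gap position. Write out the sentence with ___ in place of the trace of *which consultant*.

In situ: Tobias did confirm which consultant will intend to send the budget to Marco.
'which consultant' is the subject of the clause embedded under 'confirm'. The gap is right after 'confirm'.

Which consultant did Tobias confirm ___ will intend to send the budget to Marco?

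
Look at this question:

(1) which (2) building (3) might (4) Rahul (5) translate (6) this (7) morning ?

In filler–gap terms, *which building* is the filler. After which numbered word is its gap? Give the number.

Before movement: Rahul might translate which building this morning.
'which building' functions as the direct object of 'translate'. Fronting leaves a gap immediately after 'translate':
Which building might Rahul translate ___ this morning?
'translate' is word 5.

5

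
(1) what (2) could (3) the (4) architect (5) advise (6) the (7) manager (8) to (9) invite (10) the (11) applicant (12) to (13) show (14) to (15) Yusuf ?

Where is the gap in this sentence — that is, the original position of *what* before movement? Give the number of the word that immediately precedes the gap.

Underlying clause: The architect could advise the manager to invite the applicant to show what to Yusuf.
'what' is the direct object of 'show'. Fronting leaves a gap immediately after 'show':
What could the architect advise the manager to invite the applicant to show ___ to Yusuf?
'show' is word 13.

13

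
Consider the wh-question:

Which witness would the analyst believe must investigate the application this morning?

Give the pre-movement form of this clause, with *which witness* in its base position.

The analyst would believe which witness must investigate the application this morning.

'which witness' functions as the subject of the clause embedded under 'believe'. Wh-movement fronts it, leaving a gap right after 'believe':
Which witness would the analyst believe ___ must investigate the application this morning?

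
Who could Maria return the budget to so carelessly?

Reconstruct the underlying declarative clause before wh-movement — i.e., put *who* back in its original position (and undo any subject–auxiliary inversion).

Maria could return the budget to who so carelessly.

'who' is the object of the preposition 'to' (recipient of 'return'). Fronting leaves a gap immediately after 'to':
Who could Maria return the budget to ___ so carelessly?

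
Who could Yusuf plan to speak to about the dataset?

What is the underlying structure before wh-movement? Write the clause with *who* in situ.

Yusuf could plan to speak to who about the dataset.

'who' functions as the object of the preposition 'to'. Wh-movement fronts it, leaving a gap right after 'to':
Who could Yusuf plan to speak to ___ about the dataset?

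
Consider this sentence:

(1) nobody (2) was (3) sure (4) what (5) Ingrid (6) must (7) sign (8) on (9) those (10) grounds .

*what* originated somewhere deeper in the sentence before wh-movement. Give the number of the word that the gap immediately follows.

7

Underlying clause: Ingrid must sign what on those grounds.
'what' is the direct object of 'sign'. Wh-movement fronts it, leaving a gap right after 'sign':
Nobody was sure what Ingrid must sign ___ on those grounds.
'sign' is word 7.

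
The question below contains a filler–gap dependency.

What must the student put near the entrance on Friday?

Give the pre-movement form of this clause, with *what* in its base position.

'what' functions as the direct object of 'put'. Wh-movement fronts it, leaving a gap right after 'put':
What must the student put ___ near the entrance on Friday?

The student must put what near the entrance on Friday.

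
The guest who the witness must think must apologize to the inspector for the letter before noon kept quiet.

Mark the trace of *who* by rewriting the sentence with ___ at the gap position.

The guest who the witness must think ___ must apologize to the inspector for the letter before noon kept quiet.

'who' is the subject of the clause embedded under 'think'. The gap is right after 'think'.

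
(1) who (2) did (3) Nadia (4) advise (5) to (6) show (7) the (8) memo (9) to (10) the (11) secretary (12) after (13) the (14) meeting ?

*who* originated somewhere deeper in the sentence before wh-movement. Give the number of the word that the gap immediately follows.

Underlying clause: Nadia did advise who to show the memo to the secretary after the meeting.
'who' functions as the direct object of 'advise'. It moves to the left edge, and the trace sits right after 'advise':
Who did Nadia advise ___ to show the memo to the secretary after the meeting?
'advise' is word 4.

4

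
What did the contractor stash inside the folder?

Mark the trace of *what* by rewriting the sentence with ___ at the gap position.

Before movement: The contractor did stash what inside the folder.
'what' is the direct object of 'stash'. The gap is right after 'stash'.

What did the contractor stash ___ inside the folder?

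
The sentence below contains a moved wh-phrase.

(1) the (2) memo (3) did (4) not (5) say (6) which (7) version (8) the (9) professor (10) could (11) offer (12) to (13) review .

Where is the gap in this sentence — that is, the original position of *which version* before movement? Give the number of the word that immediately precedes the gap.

13

Pre-movement form: The professor could offer to review which version.
'which version' is the direct object of 'review'. Fronting leaves a gap immediately after 'review':
The memo did not say which version the professor could offer to review ___.
'review' is word 13.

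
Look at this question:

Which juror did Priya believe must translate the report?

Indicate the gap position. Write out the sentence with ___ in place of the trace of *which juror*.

Before movement: Priya did believe which juror must translate the report.
'which juror' is the subject of the clause embedded under 'believe'. The gap is right after 'believe'.

Which juror did Priya believe ___ must translate the report?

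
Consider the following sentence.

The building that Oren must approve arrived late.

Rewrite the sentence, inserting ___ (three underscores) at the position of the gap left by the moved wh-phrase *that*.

The building that Oren must approve ___ arrived late.

'that' functions as the direct object of 'approve'. The gap is right after 'approve'.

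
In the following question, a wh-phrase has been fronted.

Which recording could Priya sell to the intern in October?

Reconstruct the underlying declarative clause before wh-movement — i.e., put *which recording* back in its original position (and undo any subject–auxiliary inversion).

'which recording' is the direct object of 'sell'. Wh-movement fronts it, leaving a gap right after 'sell':
Which recording could Priya sell ___ to the intern in October?

Priya could sell which recording to the intern in October.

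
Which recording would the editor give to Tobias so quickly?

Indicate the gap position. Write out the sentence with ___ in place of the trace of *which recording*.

In situ: The editor would give which recording to Tobias so quickly.
The filler 'which recording' is interpreted as the direct object of 'give'. The gap is right after 'give'.

Which recording would the editor give ___ to Tobias so quickly?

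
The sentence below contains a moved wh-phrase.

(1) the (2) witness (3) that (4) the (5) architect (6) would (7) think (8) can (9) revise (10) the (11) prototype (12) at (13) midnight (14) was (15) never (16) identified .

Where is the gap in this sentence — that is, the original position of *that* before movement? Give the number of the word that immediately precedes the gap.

'that' is the subject of the clause embedded under 'think'. It moves to the left edge, and the trace sits right after 'think':
The witness that the architect would think ___ can revise the prototype at midnight was never identified.
'think' is word 7.

7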